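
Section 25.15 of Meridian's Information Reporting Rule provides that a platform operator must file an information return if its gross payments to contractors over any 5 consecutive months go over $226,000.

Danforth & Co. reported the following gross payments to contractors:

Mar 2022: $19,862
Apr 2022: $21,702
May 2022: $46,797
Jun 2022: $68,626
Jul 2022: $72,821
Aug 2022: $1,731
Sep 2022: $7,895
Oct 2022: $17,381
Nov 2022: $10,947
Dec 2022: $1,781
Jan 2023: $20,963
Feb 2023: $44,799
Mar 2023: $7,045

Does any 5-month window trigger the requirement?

Yes

Mar 2022–Jul 2022: $19,862 + $21,702 + $46,797 + $68,626 + $72,821 = $229,808 (over)
Apr 2022–Aug 2022: $21,702 + $46,797 + $68,626 + $72,821 + $1,731 = $211,677 (under)
May 2022–Sep 2022: $46,797 + $68,626 + $72,821 + $1,731 + $7,895 = $197,870 (under)
Jun 2022–Oct 2022: $68,626 + $72,821 + $1,731 + $7,895 + $17,381 = $168,454 (under)
Jul 2022–Nov 2022: $72,821 + $1,731 + $7,895 + $17,381 + $10,947 = $110,775 (under)
Aug 2022–Dec 2022: $1,731 + $7,895 + $17,381 + $10,947 + $1,781 = $39,735 (under)
Sep 2022–Jan 2023: $7,895 + $17,381 + $10,947 + $1,781 + $20,963 = $58,967 (under)
Oct 2022–Feb 2023: $17,381 + $10,947 + $1,781 + $20,963 + $44,799 = $95,871 (under)
Nov 2022–Mar 2023: $10,947 + $1,781 + $20,963 + $44,799 + $7,045 = $85,535 (under)
At least one window exceeds $226,000.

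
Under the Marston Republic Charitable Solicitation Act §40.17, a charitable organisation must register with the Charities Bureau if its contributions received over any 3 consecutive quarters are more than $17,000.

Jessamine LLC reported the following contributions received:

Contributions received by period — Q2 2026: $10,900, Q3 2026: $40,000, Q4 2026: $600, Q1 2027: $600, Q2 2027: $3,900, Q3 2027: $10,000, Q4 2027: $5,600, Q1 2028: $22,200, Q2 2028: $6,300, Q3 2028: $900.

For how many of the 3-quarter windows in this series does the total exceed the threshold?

6

Q2 2026–Q4 2026: $10,900 + $40,000 + $600 = $51,500 (over)
Q3 2026–Q1 2027: $40,000 + $600 + $600 = $41,200 (over)
Q4 2026–Q2 2027: $600 + $600 + $3,900 = $5,100 (under)
Q1 2027–Q3 2027: $600 + $3,900 + $10,000 = $14,500 (under)
Q2 2027–Q4 2027: $3,900 + $10,000 + $5,600 = $19,500 (over)
Q3 2027–Q1 2028: $10,000 + $5,600 + $22,200 = $37,800 (over)
Q4 2027–Q2 2028: $5,600 + $22,200 + $6,300 = $34,100 (over)
Q1 2028–Q3 2028: $22,200 + $6,300 + $900 = $29,400 (over)
6 windows exceed the threshold.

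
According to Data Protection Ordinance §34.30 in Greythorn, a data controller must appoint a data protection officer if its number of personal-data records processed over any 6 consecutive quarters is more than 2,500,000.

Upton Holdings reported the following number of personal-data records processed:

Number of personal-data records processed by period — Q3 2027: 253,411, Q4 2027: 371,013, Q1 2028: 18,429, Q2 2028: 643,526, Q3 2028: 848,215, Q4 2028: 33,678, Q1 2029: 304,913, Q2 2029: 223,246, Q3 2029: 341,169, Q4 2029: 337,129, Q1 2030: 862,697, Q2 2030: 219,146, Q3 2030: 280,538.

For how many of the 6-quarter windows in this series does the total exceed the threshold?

Q3 2027–Q4 2028: 253,411 + 371,013 + 18,429 + 643,526 + 848,215 + 33,678 = 2,168,272 (under)
Q4 2027–Q1 2029: 371,013 + 18,429 + 643,526 + 848,215 + 33,678 + 304,913 = 2,219,774 (under)
Q1 2028–Q2 2029: 18,429 + 643,526 + 848,215 + 33,678 + 304,913 + 223,246 = 2,072,007 (under)
Q2 2028–Q3 2029: 643,526 + 848,215 + 33,678 + 304,913 + 223,246 + 341,169 = 2,394,747 (under)
Q3 2028–Q4 2029: 848,215 + 33,678 + 304,913 + 223,246 + 341,169 + 337,129 = 2,088,350 (under)
Q4 2028–Q1 2030: 33,678 + 304,913 + 223,246 + 341,169 + 337,129 + 862,697 = 2,102,832 (under)
Q1 2029–Q2 2030: 304,913 + 223,246 + 341,169 + 337,129 + 862,697 + 219,146 = 2,288,300 (under)
Q2 2029–Q3 2030: 223,246 + 341,169 + 337,129 + 862,697 + 219,146 + 280,538 = 2,263,925 (under)
0 windows exceed the threshold.

0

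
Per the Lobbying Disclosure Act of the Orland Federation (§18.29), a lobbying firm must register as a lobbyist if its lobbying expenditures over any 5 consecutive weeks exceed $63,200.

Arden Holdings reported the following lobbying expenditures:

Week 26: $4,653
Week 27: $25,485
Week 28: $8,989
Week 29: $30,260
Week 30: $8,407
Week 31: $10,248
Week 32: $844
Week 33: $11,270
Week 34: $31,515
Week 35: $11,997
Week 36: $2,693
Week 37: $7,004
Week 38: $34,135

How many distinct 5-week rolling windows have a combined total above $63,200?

5

Week 26–Week 30: $4,653 + $25,485 + $8,989 + $30,260 + $8,407 = $77,794 (over)
Week 27–Week 31: $25,485 + $8,989 + $30,260 + $8,407 + $10,248 = $83,389 (over)
Week 28–Week 32: $8,989 + $30,260 + $8,407 + $10,248 + $844 = $58,748 (under)
Week 29–Week 33: $30,260 + $8,407 + $10,248 + $844 + $11,270 = $61,029 (under)
Week 30–Week 34: $8,407 + $10,248 + $844 + $11,270 + $31,515 = $62,284 (under)
Week 31–Week 35: $10,248 + $844 + $11,270 + $31,515 + $11,997 = $65,874 (over)
Week 32–Week 36: $844 + $11,270 + $31,515 + $11,997 + $2,693 = $58,319 (under)
Week 33–Week 37: $11,270 + $31,515 + $11,997 + $2,693 + $7,004 = $64,479 (over)
Week 34–Week 38: $31,515 + $11,997 + $2,693 + $7,004 + $34,135 = $87,344 (over)
5 windows exceed the threshold.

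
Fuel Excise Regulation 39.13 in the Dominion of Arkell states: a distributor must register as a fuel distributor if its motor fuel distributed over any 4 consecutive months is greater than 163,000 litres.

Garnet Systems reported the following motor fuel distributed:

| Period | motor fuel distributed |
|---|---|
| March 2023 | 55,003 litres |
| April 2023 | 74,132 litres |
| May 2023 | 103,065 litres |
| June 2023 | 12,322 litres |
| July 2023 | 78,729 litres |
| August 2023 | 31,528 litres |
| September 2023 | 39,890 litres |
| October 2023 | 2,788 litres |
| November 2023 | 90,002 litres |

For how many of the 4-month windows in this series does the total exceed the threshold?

March 2023–June 2023: 55,003 litres + 74,132 litres + 103,065 litres + 12,322 litres = 244,522 litres (over)
April 2023–July 2023: 74,132 litres + 103,065 litres + 12,322 litres + 78,729 litres = 268,248 litres (over)
May 2023–August 2023: 103,065 litres + 12,322 litres + 78,729 litres + 31,528 litres = 225,644 litres (over)
June 2023–September 2023: 12,322 litres + 78,729 litres + 31,528 litres + 39,890 litres = 162,469 litres (under)
July 2023–October 2023: 78,729 litres + 31,528 litres + 39,890 litres + 2,788 litres = 152,935 litres (under)
August 2023–November 2023: 31,528 litres + 39,890 litres + 2,788 litres + 90,002 litres = 164,208 litres (over)
4 windows exceed the threshold.

4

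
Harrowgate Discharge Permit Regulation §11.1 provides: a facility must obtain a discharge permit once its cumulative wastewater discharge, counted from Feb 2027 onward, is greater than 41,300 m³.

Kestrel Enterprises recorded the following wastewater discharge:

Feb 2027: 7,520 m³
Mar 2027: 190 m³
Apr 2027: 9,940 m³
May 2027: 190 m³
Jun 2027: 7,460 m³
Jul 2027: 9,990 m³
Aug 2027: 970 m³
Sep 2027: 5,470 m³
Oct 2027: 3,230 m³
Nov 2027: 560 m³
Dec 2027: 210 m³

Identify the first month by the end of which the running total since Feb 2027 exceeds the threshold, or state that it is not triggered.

Through Feb 2027: 7,520 m³
Through Mar 2027: 7,710 m³
Through Apr 2027: 17,650 m³
Through May 2027: 17,840 m³
Through Jun 2027: 25,300 m³
Through Jul 2027: 35,290 m³
Through Aug 2027: 36,260 m³
Through Sep 2027: 41,730 m³ ← exceeds threshold

Sep 2027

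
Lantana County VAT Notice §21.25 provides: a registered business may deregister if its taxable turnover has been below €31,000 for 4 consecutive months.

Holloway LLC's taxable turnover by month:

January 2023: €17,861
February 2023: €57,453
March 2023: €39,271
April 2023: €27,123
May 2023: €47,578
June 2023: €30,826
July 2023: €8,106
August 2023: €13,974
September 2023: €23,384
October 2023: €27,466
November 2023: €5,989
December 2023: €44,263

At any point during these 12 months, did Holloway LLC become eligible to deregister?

Yes

Months below €31,000: January 2023, April 2023, June 2023, July 2023, August 2023, September 2023, October 2023, November 2023.
Longest run of consecutive months below the threshold: 6.
6 ≥ 4, so Holloway LLC became eligible.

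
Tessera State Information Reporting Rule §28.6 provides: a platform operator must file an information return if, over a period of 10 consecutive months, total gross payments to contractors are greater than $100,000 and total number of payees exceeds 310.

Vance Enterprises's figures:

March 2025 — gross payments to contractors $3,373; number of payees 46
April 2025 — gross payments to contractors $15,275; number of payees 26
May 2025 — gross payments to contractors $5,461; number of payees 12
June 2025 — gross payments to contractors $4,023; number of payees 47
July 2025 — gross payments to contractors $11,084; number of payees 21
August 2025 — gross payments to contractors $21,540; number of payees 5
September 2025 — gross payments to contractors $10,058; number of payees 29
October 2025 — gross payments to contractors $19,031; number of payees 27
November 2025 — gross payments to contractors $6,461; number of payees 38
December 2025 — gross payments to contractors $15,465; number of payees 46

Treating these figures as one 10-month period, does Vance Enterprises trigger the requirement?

No

Total gross payments to contractors: $3,373 + $15,275 + $5,461 + $4,023 + $11,084 + $21,540 + $10,058 + $19,031 + $6,461 + $15,465 = $111,771 (> $100,000).
Total number of payees: 46 + 26 + 12 + 47 + 21 + 5 + 29 + 27 + 38 + 46 = 297 (≤ 310).
The test is 'and': the rule requires both, and at least one is not exceeded.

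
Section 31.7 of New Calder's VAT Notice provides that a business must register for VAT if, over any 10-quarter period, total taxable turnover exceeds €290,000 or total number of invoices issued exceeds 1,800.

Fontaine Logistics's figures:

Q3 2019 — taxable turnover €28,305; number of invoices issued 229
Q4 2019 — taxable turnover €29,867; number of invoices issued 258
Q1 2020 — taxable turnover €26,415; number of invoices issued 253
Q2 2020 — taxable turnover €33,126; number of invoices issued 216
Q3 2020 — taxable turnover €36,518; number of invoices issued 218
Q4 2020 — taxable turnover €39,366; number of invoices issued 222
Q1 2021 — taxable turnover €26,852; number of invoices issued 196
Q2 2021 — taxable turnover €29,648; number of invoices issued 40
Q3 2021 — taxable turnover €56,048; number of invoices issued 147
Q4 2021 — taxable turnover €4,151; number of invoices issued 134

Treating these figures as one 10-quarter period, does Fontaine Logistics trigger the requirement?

Yes

Total taxable turnover: €28,305 + €29,867 + €26,415 + €33,126 + €36,518 + €39,366 + €26,852 + €29,648 + €56,048 + €4,151 = €310,296 (> €290,000).
Total number of invoices issued: 229 + 258 + 253 + 216 + 218 + 222 + 196 + 40 + 147 + 134 = 1,913 (> 1,800).
The test is 'or': at least one threshold is exceeded.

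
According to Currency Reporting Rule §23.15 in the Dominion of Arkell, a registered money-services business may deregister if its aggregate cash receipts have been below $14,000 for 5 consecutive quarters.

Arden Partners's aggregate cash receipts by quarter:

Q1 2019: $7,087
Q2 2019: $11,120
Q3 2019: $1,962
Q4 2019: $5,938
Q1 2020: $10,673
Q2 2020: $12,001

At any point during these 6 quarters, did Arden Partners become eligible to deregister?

Quarters below $14,000: Q1 2019, Q2 2019, Q3 2019, Q4 2019, Q1 2020, Q2 2020.
Longest run of consecutive quarters below the threshold: 6.
6 ≥ 5, so Arden Partners became eligible.

Yes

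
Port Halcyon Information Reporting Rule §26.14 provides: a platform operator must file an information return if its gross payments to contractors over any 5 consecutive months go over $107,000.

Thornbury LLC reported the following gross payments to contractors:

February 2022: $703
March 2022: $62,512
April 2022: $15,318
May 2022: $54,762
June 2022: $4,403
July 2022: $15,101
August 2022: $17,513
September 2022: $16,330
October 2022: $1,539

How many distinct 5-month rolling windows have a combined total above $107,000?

February 2022–June 2022: $703 + $62,512 + $15,318 + $54,762 + $4,403 = $137,698 (over)
March 2022–July 2022: $62,512 + $15,318 + $54,762 + $4,403 + $15,101 = $152,096 (over)
April 2022–August 2022: $15,318 + $54,762 + $4,403 + $15,101 + $17,513 = $107,097 (over)
May 2022–September 2022: $54,762 + $4,403 + $15,101 + $17,513 + $16,330 = $108,109 (over)
June 2022–October 2022: $4,403 + $15,101 + $17,513 + $16,330 + $1,539 = $54,886 (under)
4 windows exceed the threshold.

4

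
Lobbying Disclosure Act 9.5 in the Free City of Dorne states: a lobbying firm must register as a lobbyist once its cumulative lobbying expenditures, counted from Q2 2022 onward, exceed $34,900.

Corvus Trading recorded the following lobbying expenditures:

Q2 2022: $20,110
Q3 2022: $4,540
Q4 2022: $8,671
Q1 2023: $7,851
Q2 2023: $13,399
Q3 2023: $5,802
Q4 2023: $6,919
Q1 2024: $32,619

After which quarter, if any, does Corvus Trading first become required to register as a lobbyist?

Through Q2 2022: $20,110
Through Q3 2022: $24,650
Through Q4 2022: $33,321
Through Q1 2023: $41,172 ← exceeds threshold

Q1 2023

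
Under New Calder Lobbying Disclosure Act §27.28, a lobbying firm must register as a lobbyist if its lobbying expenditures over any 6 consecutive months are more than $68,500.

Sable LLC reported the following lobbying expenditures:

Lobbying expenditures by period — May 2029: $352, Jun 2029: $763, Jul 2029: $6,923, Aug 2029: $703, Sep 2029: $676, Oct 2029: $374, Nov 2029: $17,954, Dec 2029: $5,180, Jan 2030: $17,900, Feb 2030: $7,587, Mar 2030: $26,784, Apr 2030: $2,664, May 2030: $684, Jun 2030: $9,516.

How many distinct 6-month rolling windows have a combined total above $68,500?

May 2029–Oct 2029: $352 + $763 + $6,923 + $703 + $676 + $374 = $9,791 (under)
Jun 2029–Nov 2029: $763 + $6,923 + $703 + $676 + $374 + $17,954 = $27,393 (under)
Jul 2029–Dec 2029: $6,923 + $703 + $676 + $374 + $17,954 + $5,180 = $31,810 (under)
Aug 2029–Jan 2030: $703 + $676 + $374 + $17,954 + $5,180 + $17,900 = $42,787 (under)
Sep 2029–Feb 2030: $676 + $374 + $17,954 + $5,180 + $17,900 + $7,587 = $49,671 (under)
Oct 2029–Mar 2030: $374 + $17,954 + $5,180 + $17,900 + $7,587 + $26,784 = $75,779 (over)
Nov 2029–Apr 2030: $17,954 + $5,180 + $17,900 + $7,587 + $26,784 + $2,664 = $78,069 (over)
Dec 2029–May 2030: $5,180 + $17,900 + $7,587 + $26,784 + $2,664 + $684 = $60,799 (under)
Jan 2030–Jun 2030: $17,900 + $7,587 + $26,784 + $2,664 + $684 + $9,516 = $65,135 (under)
2 windows exceed the threshold.

2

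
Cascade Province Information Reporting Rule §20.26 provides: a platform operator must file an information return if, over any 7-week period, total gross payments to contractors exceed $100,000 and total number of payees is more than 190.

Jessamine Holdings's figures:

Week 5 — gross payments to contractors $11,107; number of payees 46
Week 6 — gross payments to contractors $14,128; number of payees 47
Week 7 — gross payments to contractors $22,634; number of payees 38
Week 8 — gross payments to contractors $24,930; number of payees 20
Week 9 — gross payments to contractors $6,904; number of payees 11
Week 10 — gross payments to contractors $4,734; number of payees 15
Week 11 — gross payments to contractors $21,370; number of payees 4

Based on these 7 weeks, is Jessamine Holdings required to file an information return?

No

Total gross payments to contractors: $11,107 + $14,128 + $22,634 + $24,930 + $6,904 + $4,734 + $21,370 = $105,807 (> $100,000).
Total number of payees: 46 + 47 + 38 + 20 + 11 + 15 + 4 = 181 (≤ 190).
The test is 'and': the rule requires both, and at least one is not exceeded.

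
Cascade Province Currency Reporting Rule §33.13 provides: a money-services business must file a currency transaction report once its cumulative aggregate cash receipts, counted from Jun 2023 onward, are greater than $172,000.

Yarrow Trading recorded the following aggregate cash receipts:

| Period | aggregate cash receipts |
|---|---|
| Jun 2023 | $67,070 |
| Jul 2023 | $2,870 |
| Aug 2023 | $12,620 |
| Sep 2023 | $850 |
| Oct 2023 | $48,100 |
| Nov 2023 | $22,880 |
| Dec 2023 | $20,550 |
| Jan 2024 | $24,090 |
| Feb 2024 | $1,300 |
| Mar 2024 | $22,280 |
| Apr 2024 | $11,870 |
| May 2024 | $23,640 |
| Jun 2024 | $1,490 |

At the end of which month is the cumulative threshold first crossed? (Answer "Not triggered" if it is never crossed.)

Dec 2023

Through Jun 2023: $67,070
Through Jul 2023: $69,940
Through Aug 2023: $82,560
Through Sep 2023: $83,410
Through Oct 2023: $131,510
Through Nov 2023: $154,390
Through Dec 2023: $174,940 ← exceeds threshold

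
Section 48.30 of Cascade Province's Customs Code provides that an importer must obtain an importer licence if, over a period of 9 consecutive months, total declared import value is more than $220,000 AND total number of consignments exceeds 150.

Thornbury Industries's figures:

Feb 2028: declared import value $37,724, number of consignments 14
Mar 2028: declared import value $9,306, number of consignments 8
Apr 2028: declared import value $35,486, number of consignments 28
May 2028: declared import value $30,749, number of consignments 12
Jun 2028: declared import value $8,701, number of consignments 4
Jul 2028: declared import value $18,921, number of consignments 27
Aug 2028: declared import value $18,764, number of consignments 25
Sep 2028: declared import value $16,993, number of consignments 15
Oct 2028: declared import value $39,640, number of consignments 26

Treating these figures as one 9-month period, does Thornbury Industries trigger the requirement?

Total declared import value: $37,724 + $9,306 + $35,486 + $30,749 + $8,701 + $18,921 + $18,764 + $16,993 + $39,640 = $216,284 (≤ $220,000).
Total number of consignments: 14 + 8 + 28 + 12 + 4 + 27 + 25 + 15 + 26 = 159 (> 150).
The test is 'and': the rule requires both, and at least one is not exceeded.

No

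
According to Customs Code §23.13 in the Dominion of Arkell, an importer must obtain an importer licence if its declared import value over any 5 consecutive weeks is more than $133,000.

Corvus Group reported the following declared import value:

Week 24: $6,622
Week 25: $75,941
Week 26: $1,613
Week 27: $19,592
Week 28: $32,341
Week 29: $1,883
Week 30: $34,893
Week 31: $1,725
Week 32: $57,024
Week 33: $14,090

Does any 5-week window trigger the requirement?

Yes

Week 24–Week 28: $6,622 + $75,941 + $1,613 + $19,592 + $32,341 = $136,109 (over)
Week 25–Week 29: $75,941 + $1,613 + $19,592 + $32,341 + $1,883 = $131,370 (under)
Week 26–Week 30: $1,613 + $19,592 + $32,341 + $1,883 + $34,893 = $90,322 (under)
Week 27–Week 31: $19,592 + $32,341 + $1,883 + $34,893 + $1,725 = $90,434 (under)
Week 28–Week 32: $32,341 + $1,883 + $34,893 + $1,725 + $57,024 = $127,866 (under)
Week 29–Week 33: $1,883 + $34,893 + $1,725 + $57,024 + $14,090 = $109,615 (under)
At least one window exceeds $133,000.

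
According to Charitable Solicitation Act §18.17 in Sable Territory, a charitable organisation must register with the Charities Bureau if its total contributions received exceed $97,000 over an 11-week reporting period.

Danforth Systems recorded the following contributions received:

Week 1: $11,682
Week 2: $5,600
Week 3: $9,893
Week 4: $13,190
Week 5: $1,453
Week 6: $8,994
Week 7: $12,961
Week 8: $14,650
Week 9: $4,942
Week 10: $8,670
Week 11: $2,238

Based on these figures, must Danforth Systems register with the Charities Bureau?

No

Total contributions received: $11,682 + $5,600 + $9,893 + $13,190 + $1,453 + $8,994 + $12,961 + $14,650 + $4,942 + $8,670 + $2,238 = $94,273.
$94,273 ≤ $97,000, so the threshold is not exceeded.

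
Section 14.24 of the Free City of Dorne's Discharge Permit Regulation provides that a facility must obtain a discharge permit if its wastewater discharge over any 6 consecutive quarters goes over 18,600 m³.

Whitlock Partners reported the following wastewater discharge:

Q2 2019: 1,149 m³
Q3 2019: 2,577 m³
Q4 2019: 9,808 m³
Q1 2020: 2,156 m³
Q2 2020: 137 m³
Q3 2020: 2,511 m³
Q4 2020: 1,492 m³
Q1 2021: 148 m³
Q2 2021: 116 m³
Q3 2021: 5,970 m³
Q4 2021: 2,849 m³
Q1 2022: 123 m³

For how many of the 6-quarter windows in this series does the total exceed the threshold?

Q2 2019–Q3 2020: 1,149 m³ + 2,577 m³ + 9,808 m³ + 2,156 m³ + 137 m³ + 2,511 m³ = 18,338 m³ (under)
Q3 2019–Q4 2020: 2,577 m³ + 9,808 m³ + 2,156 m³ + 137 m³ + 2,511 m³ + 1,492 m³ = 18,681 m³ (over)
Q4 2019–Q1 2021: 9,808 m³ + 2,156 m³ + 137 m³ + 2,511 m³ + 1,492 m³ + 148 m³ = 16,252 m³ (under)
Q1 2020–Q2 2021: 2,156 m³ + 137 m³ + 2,511 m³ + 1,492 m³ + 148 m³ + 116 m³ = 6,560 m³ (under)
Q2 2020–Q3 2021: 137 m³ + 2,511 m³ + 1,492 m³ + 148 m³ + 116 m³ + 5,970 m³ = 10,374 m³ (under)
Q3 2020–Q4 2021: 2,511 m³ + 1,492 m³ + 148 m³ + 116 m³ + 5,970 m³ + 2,849 m³ = 13,086 m³ (under)
Q4 2020–Q1 2022: 1,492 m³ + 148 m³ + 116 m³ + 5,970 m³ + 2,849 m³ + 123 m³ = 10,698 m³ (under)
1 window exceeds the threshold.

1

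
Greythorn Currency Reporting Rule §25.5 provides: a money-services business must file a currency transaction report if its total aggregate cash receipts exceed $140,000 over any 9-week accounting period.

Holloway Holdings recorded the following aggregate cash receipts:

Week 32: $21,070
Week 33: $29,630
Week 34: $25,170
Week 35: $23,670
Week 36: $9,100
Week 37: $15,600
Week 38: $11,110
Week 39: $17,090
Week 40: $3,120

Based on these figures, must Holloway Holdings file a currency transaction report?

Yes

Total aggregate cash receipts: $21,070 + $29,630 + $25,170 + $23,670 + $9,100 + $15,600 + $11,110 + $17,090 + $3,120 = $155,560.
$155,560 > $140,000, so the threshold is exceeded.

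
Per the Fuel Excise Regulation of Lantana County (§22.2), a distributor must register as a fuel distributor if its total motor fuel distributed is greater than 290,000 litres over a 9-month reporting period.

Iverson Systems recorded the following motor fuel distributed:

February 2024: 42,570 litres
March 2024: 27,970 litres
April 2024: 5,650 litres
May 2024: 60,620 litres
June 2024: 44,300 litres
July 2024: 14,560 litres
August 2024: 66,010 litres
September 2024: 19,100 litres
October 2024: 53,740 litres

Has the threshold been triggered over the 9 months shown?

Yes

Total motor fuel distributed: 42,570 litres + 27,970 litres + 5,650 litres + 60,620 litres + 44,300 litres + 14,560 litres + 66,010 litres + 19,100 litres + 53,740 litres = 334,520 litres.
334,520 litres > 290,000 litres, so the threshold is exceeded.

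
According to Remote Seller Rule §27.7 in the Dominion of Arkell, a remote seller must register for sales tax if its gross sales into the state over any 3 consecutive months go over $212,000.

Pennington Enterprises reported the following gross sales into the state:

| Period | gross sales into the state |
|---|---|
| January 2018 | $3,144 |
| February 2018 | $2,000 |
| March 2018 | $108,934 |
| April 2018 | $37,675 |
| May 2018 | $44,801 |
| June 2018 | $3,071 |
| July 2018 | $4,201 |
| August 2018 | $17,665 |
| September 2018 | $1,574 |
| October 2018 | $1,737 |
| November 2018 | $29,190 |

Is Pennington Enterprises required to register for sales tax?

No

January 2018–March 2018: $3,144 + $2,000 + $108,934 = $114,078 (under)
February 2018–April 2018: $2,000 + $108,934 + $37,675 = $148,609 (under)
March 2018–May 2018: $108,934 + $37,675 + $44,801 = $191,410 (under)
April 2018–June 2018: $37,675 + $44,801 + $3,071 = $85,547 (under)
May 2018–July 2018: $44,801 + $3,071 + $4,201 = $52,073 (under)
June 2018–August 2018: $3,071 + $4,201 + $17,665 = $24,937 (under)
July 2018–September 2018: $4,201 + $17,665 + $1,574 = $23,440 (under)
August 2018–October 2018: $17,665 + $1,574 + $1,737 = $20,976 (under)
September 2018–November 2018: $1,574 + $1,737 + $29,190 = $32,501 (under)
No window exceeds $212,000.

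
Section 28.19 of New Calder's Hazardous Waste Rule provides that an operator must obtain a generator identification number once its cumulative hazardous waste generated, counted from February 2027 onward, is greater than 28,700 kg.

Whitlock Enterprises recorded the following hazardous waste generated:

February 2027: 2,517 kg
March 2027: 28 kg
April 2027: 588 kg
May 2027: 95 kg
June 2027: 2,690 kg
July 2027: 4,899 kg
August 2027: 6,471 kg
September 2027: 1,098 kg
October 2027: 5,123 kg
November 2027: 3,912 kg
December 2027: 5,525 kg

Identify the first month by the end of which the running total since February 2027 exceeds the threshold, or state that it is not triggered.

Through February 2027: 2,517 kg
Through March 2027: 2,545 kg
Through April 2027: 3,133 kg
Through May 2027: 3,228 kg
Through June 2027: 5,918 kg
Through July 2027: 10,817 kg
Through August 2027: 17,288 kg
Through September 2027: 18,386 kg
Through October 2027: 23,509 kg
Through November 2027: 27,421 kg
Through December 2027: 32,946 kg ← exceeds threshold

December 2027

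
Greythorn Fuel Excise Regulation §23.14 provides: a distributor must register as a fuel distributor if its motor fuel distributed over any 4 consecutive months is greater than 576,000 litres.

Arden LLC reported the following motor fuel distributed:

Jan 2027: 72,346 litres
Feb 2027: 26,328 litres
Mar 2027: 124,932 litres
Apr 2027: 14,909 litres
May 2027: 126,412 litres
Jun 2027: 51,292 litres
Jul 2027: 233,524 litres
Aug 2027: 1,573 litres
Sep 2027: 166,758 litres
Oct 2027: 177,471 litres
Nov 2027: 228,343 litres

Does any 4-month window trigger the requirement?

Yes

Jan 2027–Apr 2027: 72,346 litres + 26,328 litres + 124,932 litres + 14,909 litres = 238,515 litres (under)
Feb 2027–May 2027: 26,328 litres + 124,932 litres + 14,909 litres + 126,412 litres = 292,581 litres (under)
Mar 2027–Jun 2027: 124,932 litres + 14,909 litres + 126,412 litres + 51,292 litres = 317,545 litres (under)
Apr 2027–Jul 2027: 14,909 litres + 126,412 litres + 51,292 litres + 233,524 litres = 426,137 litres (under)
May 2027–Aug 2027: 126,412 litres + 51,292 litres + 233,524 litres + 1,573 litres = 412,801 litres (under)
Jun 2027–Sep 2027: 51,292 litres + 233,524 litres + 1,573 litres + 166,758 litres = 453,147 litres (under)
Jul 2027–Oct 2027: 233,524 litres + 1,573 litres + 166,758 litres + 177,471 litres = 579,326 litres (over)
Aug 2027–Nov 2027: 1,573 litres + 166,758 litres + 177,471 litres + 228,343 litres = 574,145 litres (under)
At least one window exceeds 576,000 litres.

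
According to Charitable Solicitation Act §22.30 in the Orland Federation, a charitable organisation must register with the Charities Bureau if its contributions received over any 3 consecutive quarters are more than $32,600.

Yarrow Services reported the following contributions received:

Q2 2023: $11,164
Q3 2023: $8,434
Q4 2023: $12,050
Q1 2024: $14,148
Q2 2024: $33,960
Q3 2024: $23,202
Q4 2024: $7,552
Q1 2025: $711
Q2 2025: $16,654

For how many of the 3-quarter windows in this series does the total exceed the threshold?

Q2 2023–Q4 2023: $11,164 + $8,434 + $12,050 = $31,648 (under)
Q3 2023–Q1 2024: $8,434 + $12,050 + $14,148 = $34,632 (over)
Q4 2023–Q2 2024: $12,050 + $14,148 + $33,960 = $60,158 (over)
Q1 2024–Q3 2024: $14,148 + $33,960 + $23,202 = $71,310 (over)
Q2 2024–Q4 2024: $33,960 + $23,202 + $7,552 = $64,714 (over)
Q3 2024–Q1 2025: $23,202 + $7,552 + $711 = $31,465 (under)
Q4 2024–Q2 2025: $7,552 + $711 + $16,654 = $24,917 (under)
4 windows exceed the threshold.

4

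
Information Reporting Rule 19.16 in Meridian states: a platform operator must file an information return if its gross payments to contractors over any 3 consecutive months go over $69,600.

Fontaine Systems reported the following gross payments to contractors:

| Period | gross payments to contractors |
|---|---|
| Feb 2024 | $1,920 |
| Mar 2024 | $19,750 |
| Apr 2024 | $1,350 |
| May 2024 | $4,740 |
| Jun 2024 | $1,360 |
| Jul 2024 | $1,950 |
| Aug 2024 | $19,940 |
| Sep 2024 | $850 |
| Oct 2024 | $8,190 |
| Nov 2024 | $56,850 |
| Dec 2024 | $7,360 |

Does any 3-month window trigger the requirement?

Feb 2024–Apr 2024: $1,920 + $19,750 + $1,350 = $23,020 (under)
Mar 2024–May 2024: $19,750 + $1,350 + $4,740 = $25,840 (under)
Apr 2024–Jun 2024: $1,350 + $4,740 + $1,360 = $7,450 (under)
May 2024–Jul 2024: $4,740 + $1,360 + $1,950 = $8,050 (under)
Jun 2024–Aug 2024: $1,360 + $1,950 + $19,940 = $23,250 (under)
Jul 2024–Sep 2024: $1,950 + $19,940 + $850 = $22,740 (under)
Aug 2024–Oct 2024: $19,940 + $850 + $8,190 = $28,980 (under)
Sep 2024–Nov 2024: $850 + $8,190 + $56,850 = $65,890 (under)
Oct 2024–Dec 2024: $8,190 + $56,850 + $7,360 = $72,400 (over)
At least one window exceeds $69,600.

Yes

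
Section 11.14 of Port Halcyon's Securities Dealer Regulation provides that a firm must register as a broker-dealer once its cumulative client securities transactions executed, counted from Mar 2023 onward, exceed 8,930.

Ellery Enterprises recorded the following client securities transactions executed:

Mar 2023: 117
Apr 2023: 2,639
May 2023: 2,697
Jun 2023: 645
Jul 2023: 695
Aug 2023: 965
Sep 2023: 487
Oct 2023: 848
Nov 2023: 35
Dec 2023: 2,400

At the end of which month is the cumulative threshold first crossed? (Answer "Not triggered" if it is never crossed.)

Through Mar 2023: 117
Through Apr 2023: 2,756
Through May 2023: 5,453
Through Jun 2023: 6,098
Through Jul 2023: 6,793
Through Aug 2023: 7,758
Through Sep 2023: 8,245
Through Oct 2023: 9,093 ← exceeds threshold

Oct 2023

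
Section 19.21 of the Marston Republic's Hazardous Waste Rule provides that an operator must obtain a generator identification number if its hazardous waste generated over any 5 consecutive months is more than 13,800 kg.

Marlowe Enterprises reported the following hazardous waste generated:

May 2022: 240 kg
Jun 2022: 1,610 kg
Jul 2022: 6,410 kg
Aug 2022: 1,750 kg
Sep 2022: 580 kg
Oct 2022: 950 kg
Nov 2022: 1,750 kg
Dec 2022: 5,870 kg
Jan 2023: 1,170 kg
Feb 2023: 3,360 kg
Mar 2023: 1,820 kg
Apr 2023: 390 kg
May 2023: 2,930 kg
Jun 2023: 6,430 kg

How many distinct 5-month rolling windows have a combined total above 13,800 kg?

May 2022–Sep 2022: 240 kg + 1,610 kg + 6,410 kg + 1,750 kg + 580 kg = 10,590 kg (under)
Jun 2022–Oct 2022: 1,610 kg + 6,410 kg + 1,750 kg + 580 kg + 950 kg = 11,300 kg (under)
Jul 2022–Nov 2022: 6,410 kg + 1,750 kg + 580 kg + 950 kg + 1,750 kg = 11,440 kg (under)
Aug 2022–Dec 2022: 1,750 kg + 580 kg + 950 kg + 1,750 kg + 5,870 kg = 10,900 kg (under)
Sep 2022–Jan 2023: 580 kg + 950 kg + 1,750 kg + 5,870 kg + 1,170 kg = 10,320 kg (under)
Oct 2022–Feb 2023: 950 kg + 1,750 kg + 5,870 kg + 1,170 kg + 3,360 kg = 13,100 kg (under)
Nov 2022–Mar 2023: 1,750 kg + 5,870 kg + 1,170 kg + 3,360 kg + 1,820 kg = 13,970 kg (over)
Dec 2022–Apr 2023: 5,870 kg + 1,170 kg + 3,360 kg + 1,820 kg + 390 kg = 12,610 kg (under)
Jan 2023–May 2023: 1,170 kg + 3,360 kg + 1,820 kg + 390 kg + 2,930 kg = 9,670 kg (under)
Feb 2023–Jun 2023: 3,360 kg + 1,820 kg + 390 kg + 2,930 kg + 6,430 kg = 14,930 kg (over)
2 windows exceed the threshold.

2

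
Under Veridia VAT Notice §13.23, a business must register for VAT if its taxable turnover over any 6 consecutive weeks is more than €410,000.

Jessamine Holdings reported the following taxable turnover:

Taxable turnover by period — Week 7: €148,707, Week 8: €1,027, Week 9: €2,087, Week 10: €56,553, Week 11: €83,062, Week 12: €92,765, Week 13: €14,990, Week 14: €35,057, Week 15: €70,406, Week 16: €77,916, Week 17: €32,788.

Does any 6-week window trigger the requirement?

No

Week 7–Week 12: €148,707 + €1,027 + €2,087 + €56,553 + €83,062 + €92,765 = €384,201 (under)
Week 8–Week 13: €1,027 + €2,087 + €56,553 + €83,062 + €92,765 + €14,990 = €250,484 (under)
Week 9–Week 14: €2,087 + €56,553 + €83,062 + €92,765 + €14,990 + €35,057 = €284,514 (under)
Week 10–Week 15: €56,553 + €83,062 + €92,765 + €14,990 + €35,057 + €70,406 = €352,833 (under)
Week 11–Week 16: €83,062 + €92,765 + €14,990 + €35,057 + €70,406 + €77,916 = €374,196 (under)
Week 12–Week 17: €92,765 + €14,990 + €35,057 + €70,406 + €77,916 + €32,788 = €323,922 (under)
No window exceeds €410,000.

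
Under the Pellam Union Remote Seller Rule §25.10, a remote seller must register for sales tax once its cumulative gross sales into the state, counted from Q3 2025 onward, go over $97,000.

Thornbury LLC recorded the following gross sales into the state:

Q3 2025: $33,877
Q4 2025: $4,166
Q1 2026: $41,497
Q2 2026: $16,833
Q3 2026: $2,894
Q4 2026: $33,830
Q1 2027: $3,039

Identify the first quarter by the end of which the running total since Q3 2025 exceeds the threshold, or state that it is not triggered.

Through Q3 2025: $33,877
Through Q4 2025: $38,043
Through Q1 2026: $79,540
Through Q2 2026: $96,373
Through Q3 2026: $99,267 ← exceeds threshold

Q3 2026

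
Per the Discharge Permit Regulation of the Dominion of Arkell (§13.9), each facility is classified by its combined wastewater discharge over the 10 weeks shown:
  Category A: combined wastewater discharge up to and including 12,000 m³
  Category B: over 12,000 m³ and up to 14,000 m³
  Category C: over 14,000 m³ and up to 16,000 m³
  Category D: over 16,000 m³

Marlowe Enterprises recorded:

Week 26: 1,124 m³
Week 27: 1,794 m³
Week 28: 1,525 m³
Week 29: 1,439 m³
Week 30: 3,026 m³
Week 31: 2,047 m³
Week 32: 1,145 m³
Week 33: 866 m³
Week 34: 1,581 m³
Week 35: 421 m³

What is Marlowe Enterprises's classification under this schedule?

Category C

Combined wastewater discharge: 1,124 m³ + 1,794 m³ + 1,525 m³ + 1,439 m³ + 3,026 m³ + 2,047 m³ + 1,145 m³ + 866 m³ + 1,581 m³ + 421 m³ = 14,968 m³.
14,000 m³ < 14,968 m³ ≤ 16,000 m³, so Category C applies.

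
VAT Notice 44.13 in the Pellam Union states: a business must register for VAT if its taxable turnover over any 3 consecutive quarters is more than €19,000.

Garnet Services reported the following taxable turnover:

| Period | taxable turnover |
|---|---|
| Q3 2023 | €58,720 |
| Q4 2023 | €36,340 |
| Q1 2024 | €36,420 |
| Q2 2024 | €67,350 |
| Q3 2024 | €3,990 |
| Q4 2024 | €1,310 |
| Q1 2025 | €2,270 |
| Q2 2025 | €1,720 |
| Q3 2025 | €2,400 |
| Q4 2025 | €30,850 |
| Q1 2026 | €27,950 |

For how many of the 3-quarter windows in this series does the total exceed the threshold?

6

Q3 2023–Q1 2024: €58,720 + €36,340 + €36,420 = €131,480 (over)
Q4 2023–Q2 2024: €36,340 + €36,420 + €67,350 = €140,110 (over)
Q1 2024–Q3 2024: €36,420 + €67,350 + €3,990 = €107,760 (over)
Q2 2024–Q4 2024: €67,350 + €3,990 + €1,310 = €72,650 (over)
Q3 2024–Q1 2025: €3,990 + €1,310 + €2,270 = €7,570 (under)
Q4 2024–Q2 2025: €1,310 + €2,270 + €1,720 = €5,300 (under)
Q1 2025–Q3 2025: €2,270 + €1,720 + €2,400 = €6,390 (under)
Q2 2025–Q4 2025: €1,720 + €2,400 + €30,850 = €34,970 (over)
Q3 2025–Q1 2026: €2,400 + €30,850 + €27,950 = €61,200 (over)
6 windows exceed the threshold.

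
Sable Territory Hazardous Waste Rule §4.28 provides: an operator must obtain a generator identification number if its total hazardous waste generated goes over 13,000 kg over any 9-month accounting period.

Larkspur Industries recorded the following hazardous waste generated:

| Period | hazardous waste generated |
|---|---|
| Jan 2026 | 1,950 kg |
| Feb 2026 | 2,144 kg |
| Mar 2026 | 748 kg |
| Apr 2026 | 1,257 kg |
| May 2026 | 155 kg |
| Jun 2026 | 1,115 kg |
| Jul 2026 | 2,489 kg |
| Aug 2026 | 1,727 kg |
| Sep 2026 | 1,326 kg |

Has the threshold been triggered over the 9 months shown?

No

Total hazardous waste generated: 1,950 kg + 2,144 kg + 748 kg + 1,257 kg + 155 kg + 1,115 kg + 2,489 kg + 1,727 kg + 1,326 kg = 12,911 kg.
12,911 kg ≤ 13,000 kg, so the threshold is not exceeded.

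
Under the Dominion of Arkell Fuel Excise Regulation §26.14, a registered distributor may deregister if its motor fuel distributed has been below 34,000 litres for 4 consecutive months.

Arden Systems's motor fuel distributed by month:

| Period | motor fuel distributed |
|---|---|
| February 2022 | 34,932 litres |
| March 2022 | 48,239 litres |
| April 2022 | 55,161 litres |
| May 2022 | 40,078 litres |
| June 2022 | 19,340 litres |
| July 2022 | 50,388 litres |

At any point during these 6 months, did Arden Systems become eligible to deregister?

Months below 34,000 litres: June 2022.
Longest run of consecutive months below the threshold: 1.
1 < 4, so Arden Systems never became eligible.

No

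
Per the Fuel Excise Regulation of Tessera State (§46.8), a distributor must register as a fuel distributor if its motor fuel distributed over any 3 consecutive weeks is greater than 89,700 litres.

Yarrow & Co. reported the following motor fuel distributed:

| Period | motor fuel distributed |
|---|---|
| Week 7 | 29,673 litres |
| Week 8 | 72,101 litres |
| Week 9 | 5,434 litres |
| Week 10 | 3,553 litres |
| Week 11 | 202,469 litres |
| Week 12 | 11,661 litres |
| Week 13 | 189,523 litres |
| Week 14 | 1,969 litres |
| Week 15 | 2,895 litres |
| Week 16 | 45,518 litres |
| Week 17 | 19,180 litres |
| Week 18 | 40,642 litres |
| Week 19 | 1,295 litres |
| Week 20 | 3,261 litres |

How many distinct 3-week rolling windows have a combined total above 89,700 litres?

Week 7–Week 9: 29,673 litres + 72,101 litres + 5,434 litres = 107,208 litres (over)
Week 8–Week 10: 72,101 litres + 5,434 litres + 3,553 litres = 81,088 litres (under)
Week 9–Week 11: 5,434 litres + 3,553 litres + 202,469 litres = 211,456 litres (over)
Week 10–Week 12: 3,553 litres + 202,469 litres + 11,661 litres = 217,683 litres (over)
Week 11–Week 13: 202,469 litres + 11,661 litres + 189,523 litres = 403,653 litres (over)
Week 12–Week 14: 11,661 litres + 189,523 litres + 1,969 litres = 203,153 litres (over)
Week 13–Week 15: 189,523 litres + 1,969 litres + 2,895 litres = 194,387 litres (over)
Week 14–Week 16: 1,969 litres + 2,895 litres + 45,518 litres = 50,382 litres (under)
Week 15–Week 17: 2,895 litres + 45,518 litres + 19,180 litres = 67,593 litres (under)
Week 16–Week 18: 45,518 litres + 19,180 litres + 40,642 litres = 105,340 litres (over)
Week 17–Week 19: 19,180 litres + 40,642 litres + 1,295 litres = 61,117 litres (under)
Week 18–Week 20: 40,642 litres + 1,295 litres + 3,261 litres = 45,198 litres (under)
7 windows exceed the threshold.

7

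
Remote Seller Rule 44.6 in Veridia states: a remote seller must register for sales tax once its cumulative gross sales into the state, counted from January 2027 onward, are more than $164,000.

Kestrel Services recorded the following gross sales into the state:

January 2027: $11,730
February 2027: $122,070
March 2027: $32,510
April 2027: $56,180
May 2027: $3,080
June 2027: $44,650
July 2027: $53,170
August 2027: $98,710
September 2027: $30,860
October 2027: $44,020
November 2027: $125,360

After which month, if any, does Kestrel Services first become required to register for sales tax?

Through January 2027: $11,730
Through February 2027: $133,800
Through March 2027: $166,310 ← exceeds threshold

March 2027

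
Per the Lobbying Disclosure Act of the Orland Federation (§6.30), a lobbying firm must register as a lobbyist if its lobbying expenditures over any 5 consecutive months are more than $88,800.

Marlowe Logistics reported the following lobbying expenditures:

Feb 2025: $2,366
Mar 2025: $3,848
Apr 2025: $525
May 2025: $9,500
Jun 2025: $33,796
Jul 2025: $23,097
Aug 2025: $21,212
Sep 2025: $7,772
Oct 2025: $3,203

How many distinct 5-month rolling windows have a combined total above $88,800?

Feb 2025–Jun 2025: $2,366 + $3,848 + $525 + $9,500 + $33,796 = $50,035 (under)
Mar 2025–Jul 2025: $3,848 + $525 + $9,500 + $33,796 + $23,097 = $70,766 (under)
Apr 2025–Aug 2025: $525 + $9,500 + $33,796 + $23,097 + $21,212 = $88,130 (under)
May 2025–Sep 2025: $9,500 + $33,796 + $23,097 + $21,212 + $7,772 = $95,377 (over)
Jun 2025–Oct 2025: $33,796 + $23,097 + $21,212 + $7,772 + $3,203 = $89,080 (over)
2 windows exceed the threshold.

2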